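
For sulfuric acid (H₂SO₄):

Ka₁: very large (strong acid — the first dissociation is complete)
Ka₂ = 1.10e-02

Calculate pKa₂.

pKa₂ = -log(Ka₂) = -log(1.10e-02) = 1.96.

pK_{a2} = 1.96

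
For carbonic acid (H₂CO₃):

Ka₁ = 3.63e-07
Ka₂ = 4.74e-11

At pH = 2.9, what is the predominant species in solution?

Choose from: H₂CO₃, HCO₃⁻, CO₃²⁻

pKa₁ = 6.44, pKa₂ = 10.32. For a polyprotic acid the predominant species crosses at each pKa: below pKa_n the protonated form dominates, above it the deprotonated form does. At pH = 2.9, the predominant species is H₂CO₃.

H₂CO₃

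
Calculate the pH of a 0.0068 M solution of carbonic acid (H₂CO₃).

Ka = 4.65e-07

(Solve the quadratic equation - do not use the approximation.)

x² + Ka×x - Ka×C = 0. Using quadratic formula: [H⁺] = 5.6000e-05

pH = 4.25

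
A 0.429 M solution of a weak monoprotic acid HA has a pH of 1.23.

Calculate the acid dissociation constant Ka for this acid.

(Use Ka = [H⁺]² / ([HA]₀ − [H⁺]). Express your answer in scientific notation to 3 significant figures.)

[H⁺] = 10^(−pH) = 10^(−1.23) = 5.888e-02 M. For HA ⇌ H⁺ + A⁻, Ka = [H⁺][A⁻]/[HA] = [H⁺]² / ([HA]₀ − [H⁺]) = (5.888e-02)² / (0.429 − 5.888e-02) = 9.37e-03.

K_a = 9.37e-03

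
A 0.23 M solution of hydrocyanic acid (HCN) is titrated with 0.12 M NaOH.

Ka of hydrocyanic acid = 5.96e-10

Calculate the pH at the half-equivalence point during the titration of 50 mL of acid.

At half-equivalence [HA] = [A⁻], so Henderson-Hasselbalch gives pH = pKa = -log(5.96e-10) = 9.22.

pH = pKa = 9.22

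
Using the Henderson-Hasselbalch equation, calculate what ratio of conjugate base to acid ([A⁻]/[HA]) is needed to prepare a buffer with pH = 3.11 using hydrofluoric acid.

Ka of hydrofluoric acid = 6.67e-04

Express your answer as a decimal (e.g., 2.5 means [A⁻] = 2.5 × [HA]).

pKa = -log(6.67e-04) = 3.1759. pH = pKa + log([A⁻]/[HA]), so log([A⁻]/[HA]) = pH − pKa = 3.11 − 3.1759 = -0.0659. [A⁻]/[HA] = 10^(-0.0659) = 0.859

[A⁻]/[HA] = 0.859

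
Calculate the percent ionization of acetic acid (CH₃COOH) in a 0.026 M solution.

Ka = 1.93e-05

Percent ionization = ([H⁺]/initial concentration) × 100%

Using Ka equilibrium: x² + Ka×x - Ka×C = 0. Solving: [H⁺] = 6.9879e-04. Percent = (6.9879e-04/0.026) × 100

Percent ionization = 2.69%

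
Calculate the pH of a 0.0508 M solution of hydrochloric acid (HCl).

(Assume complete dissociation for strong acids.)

[H⁺] = 0.0508 M for strong acid. pH = -log[H⁺] = -log(0.0508)

pH = 1.29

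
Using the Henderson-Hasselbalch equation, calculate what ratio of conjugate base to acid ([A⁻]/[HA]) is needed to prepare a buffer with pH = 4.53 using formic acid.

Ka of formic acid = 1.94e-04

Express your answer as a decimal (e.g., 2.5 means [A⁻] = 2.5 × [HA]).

pKa = -log(1.94e-04) = 3.7122. pH = pKa + log([A⁻]/[HA]), so log([A⁻]/[HA]) = pH − pKa = 4.53 − 3.7122 = 0.8178. [A⁻]/[HA] = 10^(0.8178) = 6.57

[A⁻]/[HA] = 6.57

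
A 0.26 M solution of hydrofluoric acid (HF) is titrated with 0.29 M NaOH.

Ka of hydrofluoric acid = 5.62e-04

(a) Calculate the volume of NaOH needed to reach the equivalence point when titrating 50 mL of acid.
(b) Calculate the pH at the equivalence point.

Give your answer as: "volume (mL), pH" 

moles acid = 0.26 × 50/1000 = 0.013 mol; V_base = moles/0.29 × 1000 = 44.8 mL. At equivalence only the conjugate base is present: [A⁻] = 0.013/0.095 = 1.3709e-01 M. Kb = Kw/Ka = 1.78e-11; [OH⁻] = √(Kb × [A⁻]) = 1.5618e-06; pOH = 5.81; pH = 14 - pOH = 8.19.

V = 44.8 mL, pH = 8.19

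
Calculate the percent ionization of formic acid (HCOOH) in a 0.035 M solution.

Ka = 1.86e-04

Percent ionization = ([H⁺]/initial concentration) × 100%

Using Ka equilibrium: x² + Ka×x - Ka×C = 0. Solving: [H⁺] = 2.4602e-03. Percent = (2.4602e-03/0.035) × 100

Percent ionization = 7.03%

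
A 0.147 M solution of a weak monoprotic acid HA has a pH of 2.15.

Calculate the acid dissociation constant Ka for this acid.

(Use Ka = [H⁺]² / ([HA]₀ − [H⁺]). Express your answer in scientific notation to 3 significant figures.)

[H⁺] = 10^(−pH) = 10^(−2.15) = 7.079e-03 M. For HA ⇌ H⁺ + A⁻, Ka = [H⁺][A⁻]/[HA] = [H⁺]² / ([HA]₀ − [H⁺]) = (7.079e-03)² / (0.147 − 7.079e-03) = 3.58e-04.

K_a = 3.58e-04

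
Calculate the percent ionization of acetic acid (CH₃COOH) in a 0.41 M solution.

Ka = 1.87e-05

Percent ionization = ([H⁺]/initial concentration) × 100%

Using Ka equilibrium: x² + Ka×x - Ka×C = 0. Solving: [H⁺] = 2.7596e-03. Percent = (2.7596e-03/0.41) × 100

Percent ionization = 0.673%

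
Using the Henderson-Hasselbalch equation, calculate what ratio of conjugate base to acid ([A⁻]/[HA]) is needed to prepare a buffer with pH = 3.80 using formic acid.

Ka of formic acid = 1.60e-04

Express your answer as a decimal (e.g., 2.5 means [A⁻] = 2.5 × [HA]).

pKa = -log(1.60e-04) = 3.7959. pH = pKa + log([A⁻]/[HA]), so log([A⁻]/[HA]) = pH − pKa = 3.80 − 3.7959 = 0.0041. [A⁻]/[HA] = 10^(0.0041) = 1.01

[A⁻]/[HA] = 1.01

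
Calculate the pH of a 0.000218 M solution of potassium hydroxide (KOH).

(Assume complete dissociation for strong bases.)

[OH⁻] = 0.000218 M for strong base. pOH = -log[OH⁻] = 3.66, pH = 14 - pOH

pH = 10.34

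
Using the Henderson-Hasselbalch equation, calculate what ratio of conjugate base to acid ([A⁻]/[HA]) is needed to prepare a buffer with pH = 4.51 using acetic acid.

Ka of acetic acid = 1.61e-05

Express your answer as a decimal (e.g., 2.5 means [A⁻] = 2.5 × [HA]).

pKa = -log(1.61e-05) = 4.7932. pH = pKa + log([A⁻]/[HA]), so log([A⁻]/[HA]) = pH − pKa = 4.51 − 4.7932 = -0.2832. [A⁻]/[HA] = 10^(-0.2832) = 0.521

[A⁻]/[HA] = 0.521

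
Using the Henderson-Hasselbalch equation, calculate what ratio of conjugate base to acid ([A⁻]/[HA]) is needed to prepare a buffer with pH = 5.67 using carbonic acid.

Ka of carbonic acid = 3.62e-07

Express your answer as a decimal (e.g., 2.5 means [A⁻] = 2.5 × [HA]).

pKa = -log(3.62e-07) = 6.4413. pH = pKa + log([A⁻]/[HA]), so log([A⁻]/[HA]) = pH − pKa = 5.67 − 6.4413 = -0.7713. [A⁻]/[HA] = 10^(-0.7713) = 0.169

[A⁻]/[HA] = 0.169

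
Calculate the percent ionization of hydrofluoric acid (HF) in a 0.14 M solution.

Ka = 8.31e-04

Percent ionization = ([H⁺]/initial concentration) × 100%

Using Ka equilibrium: x² + Ka×x - Ka×C = 0. Solving: [H⁺] = 1.0379e-02. Percent = (1.0379e-02/0.14) × 100

Percent ionization = 7.41%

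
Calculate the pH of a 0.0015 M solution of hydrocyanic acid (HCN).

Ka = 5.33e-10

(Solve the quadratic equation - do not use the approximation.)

x² + Ka×x - Ka×C = 0. Using quadratic formula: [H⁺] = 8.9388e-07

pH = 6.05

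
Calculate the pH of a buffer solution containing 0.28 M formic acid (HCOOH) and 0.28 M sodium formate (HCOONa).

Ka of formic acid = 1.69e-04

pKa = -log(1.69e-04) = 3.77. pH = pKa + log([A⁻]/[HA]) = 3.77 + log(0.28/0.28)

pH = 3.77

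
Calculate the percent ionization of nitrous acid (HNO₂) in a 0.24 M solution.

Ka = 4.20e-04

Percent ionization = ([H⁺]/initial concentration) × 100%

Using Ka equilibrium: x² + Ka×x - Ka×C = 0. Solving: [H⁺] = 9.8321e-03. Percent = (9.8321e-03/0.24) × 100

Percent ionization = 4.1%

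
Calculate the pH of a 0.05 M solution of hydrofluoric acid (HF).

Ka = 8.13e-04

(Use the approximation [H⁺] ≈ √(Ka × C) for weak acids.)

[H⁺] = √(Ka × C) = √(8.13e-04 × 0.05) = 6.3757e-03. pH = -log(6.3757e-03)

pH = 2.20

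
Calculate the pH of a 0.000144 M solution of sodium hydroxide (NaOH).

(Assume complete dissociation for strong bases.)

[OH⁻] = 0.000144 M for strong base. pOH = -log[OH⁻] = 3.84, pH = 14 - pOH

pH = 10.16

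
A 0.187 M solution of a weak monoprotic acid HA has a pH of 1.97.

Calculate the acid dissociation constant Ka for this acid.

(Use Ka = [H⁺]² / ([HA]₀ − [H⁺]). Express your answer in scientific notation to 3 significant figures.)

[H⁺] = 10^(−pH) = 10^(−1.97) = 1.072e-02 M. For HA ⇌ H⁺ + A⁻, Ka = [H⁺][A⁻]/[HA] = [H⁺]² / ([HA]₀ − [H⁺]) = (1.072e-02)² / (0.187 − 1.072e-02) = 6.51e-04.

K_a = 6.51e-04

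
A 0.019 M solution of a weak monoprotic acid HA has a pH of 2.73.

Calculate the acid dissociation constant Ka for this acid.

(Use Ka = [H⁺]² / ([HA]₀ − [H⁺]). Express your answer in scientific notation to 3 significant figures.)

[H⁺] = 10^(−pH) = 10^(−2.73) = 1.862e-03 M. For HA ⇌ H⁺ + A⁻, Ka = [H⁺][A⁻]/[HA] = [H⁺]² / ([HA]₀ − [H⁺]) = (1.862e-03)² / (0.019 − 1.862e-03) = 2.02e-04.

K_a = 2.02e-04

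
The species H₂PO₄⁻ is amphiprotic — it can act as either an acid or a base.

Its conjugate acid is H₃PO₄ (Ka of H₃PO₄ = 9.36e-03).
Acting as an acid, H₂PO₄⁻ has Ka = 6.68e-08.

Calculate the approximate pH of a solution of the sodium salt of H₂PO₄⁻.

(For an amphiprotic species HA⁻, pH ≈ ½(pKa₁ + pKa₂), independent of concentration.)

pKa₁ = -log(9.36e-03) = 2.03; pKa₂ = -log(6.68e-08) = 7.18. For an amphiprotic species, pH ≈ ½(pKa₁ + pKa₂) = ½(2.03 + 7.18) = 4.60.

pH = 4.60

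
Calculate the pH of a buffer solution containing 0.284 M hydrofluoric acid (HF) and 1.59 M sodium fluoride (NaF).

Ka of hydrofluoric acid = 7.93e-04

pKa = -log(7.93e-04) = 3.10. pH = pKa + log([A⁻]/[HA]) = 3.10 + log(1.59/0.284)

pH = 3.85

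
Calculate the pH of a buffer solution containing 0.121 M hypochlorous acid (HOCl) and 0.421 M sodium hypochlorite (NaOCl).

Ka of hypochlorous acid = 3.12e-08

pKa = -log(3.12e-08) = 7.51. pH = pKa + log([A⁻]/[HA]) = 7.51 + log(0.421/0.121)

pH = 8.05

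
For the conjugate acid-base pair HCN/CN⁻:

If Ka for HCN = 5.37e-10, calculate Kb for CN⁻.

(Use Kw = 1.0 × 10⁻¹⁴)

For a conjugate pair Ka × Kb = Kw, so Kb = Kw/Ka = 1.0 × 10⁻¹⁴ / 5.37e-10 = 1.86e-05.

K_b = 1.86e-05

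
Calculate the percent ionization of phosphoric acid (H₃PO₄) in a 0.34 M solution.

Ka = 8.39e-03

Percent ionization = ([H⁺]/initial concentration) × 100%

Using Ka equilibrium: x² + Ka×x - Ka×C = 0. Solving: [H⁺] = 4.9379e-02. Percent = (4.9379e-02/0.34) × 100

Percent ionization = 14.5%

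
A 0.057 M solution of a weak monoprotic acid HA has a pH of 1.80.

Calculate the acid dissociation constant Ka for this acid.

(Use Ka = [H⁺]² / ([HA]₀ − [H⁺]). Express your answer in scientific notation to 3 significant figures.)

[H⁺] = 10^(−pH) = 10^(−1.80) = 1.585e-02 M. For HA ⇌ H⁺ + A⁻, Ka = [H⁺][A⁻]/[HA] = [H⁺]² / ([HA]₀ − [H⁺]) = (1.585e-02)² / (0.057 − 1.585e-02) = 6.10e-03.

K_a = 6.10e-03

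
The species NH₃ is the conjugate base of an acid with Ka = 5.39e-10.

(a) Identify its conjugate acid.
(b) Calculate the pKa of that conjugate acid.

(a) The conjugate acid is formed by adding one H⁺ to NH₃, giving NH₄⁺. (b) pKa = -log(Ka) = -log(5.39e-10) = 9.27.

Conjugate acid: NH₄⁺; pK_a = 9.27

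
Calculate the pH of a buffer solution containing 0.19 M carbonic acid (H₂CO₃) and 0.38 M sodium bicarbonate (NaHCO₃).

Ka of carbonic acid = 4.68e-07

pKa = -log(4.68e-07) = 6.33. pH = pKa + log([A⁻]/[HA]) = 6.33 + log(0.38/0.19)

pH = 6.63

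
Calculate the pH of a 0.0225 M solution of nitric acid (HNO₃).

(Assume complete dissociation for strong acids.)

[H⁺] = 0.0225 M for strong acid. pH = -log[H⁺] = -log(0.0225)

pH = 1.65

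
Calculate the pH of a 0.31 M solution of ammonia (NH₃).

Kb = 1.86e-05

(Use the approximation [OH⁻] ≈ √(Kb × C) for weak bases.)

[OH⁻] = √(Kb × C) = √(1.86e-05 × 0.31) = 2.4012e-03. pOH = 2.62, pH = 14 - pOH

pH = 11.38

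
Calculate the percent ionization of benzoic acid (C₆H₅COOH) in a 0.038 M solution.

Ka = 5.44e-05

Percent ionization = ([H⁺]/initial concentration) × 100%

Using Ka equilibrium: x² + Ka×x - Ka×C = 0. Solving: [H⁺] = 1.4108e-03. Percent = (1.4108e-03/0.038) × 100

Percent ionization = 3.71%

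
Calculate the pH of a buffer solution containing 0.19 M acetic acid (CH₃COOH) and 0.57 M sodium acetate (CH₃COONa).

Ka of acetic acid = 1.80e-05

pKa = -log(1.80e-05) = 4.74. pH = pKa + log([A⁻]/[HA]) = 4.74 + log(0.57/0.19)

pH = 5.22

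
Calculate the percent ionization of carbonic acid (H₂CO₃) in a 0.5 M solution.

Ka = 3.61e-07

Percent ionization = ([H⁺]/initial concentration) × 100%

Using Ka equilibrium: x² + Ka×x - Ka×C = 0. Solving: [H⁺] = 4.2467e-04. Percent = (4.2467e-04/0.5) × 100

Percent ionization = 0.0849%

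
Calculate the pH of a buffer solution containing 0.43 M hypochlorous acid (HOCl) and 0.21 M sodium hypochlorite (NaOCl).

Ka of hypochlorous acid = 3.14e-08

pKa = -log(3.14e-08) = 7.50. pH = pKa + log([A⁻]/[HA]) = 7.50 + log(0.21/0.43)

pH = 7.19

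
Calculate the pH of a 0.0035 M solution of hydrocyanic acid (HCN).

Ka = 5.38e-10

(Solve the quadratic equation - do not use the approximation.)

x² + Ka×x - Ka×C = 0. Using quadratic formula: [H⁺] = 1.3720e-06

pH = 5.86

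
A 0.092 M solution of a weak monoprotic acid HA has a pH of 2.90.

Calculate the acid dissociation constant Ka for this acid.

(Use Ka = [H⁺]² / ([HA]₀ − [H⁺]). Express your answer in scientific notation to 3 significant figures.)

[H⁺] = 10^(−pH) = 10^(−2.90) = 1.259e-03 M. For HA ⇌ H⁺ + A⁻, Ka = [H⁺][A⁻]/[HA] = [H⁺]² / ([HA]₀ − [H⁺]) = (1.259e-03)² / (0.092 − 1.259e-03) = 1.75e-05.

K_a = 1.75e-05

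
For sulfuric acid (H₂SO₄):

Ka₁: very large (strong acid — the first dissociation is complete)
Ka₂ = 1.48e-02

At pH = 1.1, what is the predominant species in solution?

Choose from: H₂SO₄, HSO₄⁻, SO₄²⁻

The first dissociation is complete, so H₂SO₄ itself is never the predominant species in water; pKa₂ = -log(1.48e-02) = 1.83. For a polyprotic acid the predominant species crosses at each pKa: below pKa_n the protonated form dominates, above it the deprotonated form does. At pH = 1.1, the predominant species is HSO₄⁻.

HSO₄⁻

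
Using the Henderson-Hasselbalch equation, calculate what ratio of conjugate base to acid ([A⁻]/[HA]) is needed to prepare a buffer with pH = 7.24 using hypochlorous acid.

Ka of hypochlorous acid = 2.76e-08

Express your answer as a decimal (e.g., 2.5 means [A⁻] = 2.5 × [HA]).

pKa = -log(2.76e-08) = 7.5591. pH = pKa + log([A⁻]/[HA]), so log([A⁻]/[HA]) = pH − pKa = 7.24 − 7.5591 = -0.3191. [A⁻]/[HA] = 10^(-0.3191) = 0.480

[A⁻]/[HA] = 0.480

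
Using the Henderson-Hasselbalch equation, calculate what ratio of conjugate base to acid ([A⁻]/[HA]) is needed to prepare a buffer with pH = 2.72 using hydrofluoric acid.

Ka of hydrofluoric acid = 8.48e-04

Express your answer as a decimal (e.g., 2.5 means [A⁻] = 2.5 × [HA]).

pKa = -log(8.48e-04) = 3.0716. pH = pKa + log([A⁻]/[HA]), so log([A⁻]/[HA]) = pH − pKa = 2.72 − 3.0716 = -0.3516. [A⁻]/[HA] = 10^(-0.3516) = 0.445

[A⁻]/[HA] = 0.445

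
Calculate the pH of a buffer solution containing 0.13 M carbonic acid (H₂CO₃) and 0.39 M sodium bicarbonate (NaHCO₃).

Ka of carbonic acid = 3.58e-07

pKa = -log(3.58e-07) = 6.45. pH = pKa + log([A⁻]/[HA]) = 6.45 + log(0.39/0.13)

pH = 6.92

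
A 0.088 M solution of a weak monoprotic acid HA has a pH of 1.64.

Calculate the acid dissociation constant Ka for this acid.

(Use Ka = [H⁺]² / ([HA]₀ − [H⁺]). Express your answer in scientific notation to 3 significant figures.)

[H⁺] = 10^(−pH) = 10^(−1.64) = 2.291e-02 M. For HA ⇌ H⁺ + A⁻, Ka = [H⁺][A⁻]/[HA] = [H⁺]² / ([HA]₀ − [H⁺]) = (2.291e-02)² / (0.088 − 2.291e-02) = 8.06e-03.

K_a = 8.06e-03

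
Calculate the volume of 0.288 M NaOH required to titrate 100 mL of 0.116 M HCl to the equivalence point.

At equivalence: moles acid = moles base. moles HCl = 0.116 × 100/1000 = 0.0116 mol. V_base = moles / 0.288 × 1000 = 40.3 mL.

V_{base} = 40.3 mL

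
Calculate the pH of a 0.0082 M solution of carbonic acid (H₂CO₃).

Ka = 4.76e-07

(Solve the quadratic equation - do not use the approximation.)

x² + Ka×x - Ka×C = 0. Using quadratic formula: [H⁺] = 6.2238e-05

pH = 4.21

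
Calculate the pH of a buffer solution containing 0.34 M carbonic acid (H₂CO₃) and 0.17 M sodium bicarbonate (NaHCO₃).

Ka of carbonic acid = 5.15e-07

pKa = -log(5.15e-07) = 6.29. pH = pKa + log([A⁻]/[HA]) = 6.29 + log(0.17/0.34)

pH = 5.99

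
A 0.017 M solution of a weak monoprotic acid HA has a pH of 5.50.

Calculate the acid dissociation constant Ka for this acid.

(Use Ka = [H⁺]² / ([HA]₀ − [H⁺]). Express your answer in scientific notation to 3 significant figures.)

[H⁺] = 10^(−pH) = 10^(−5.50) = 3.162e-06 M. For HA ⇌ H⁺ + A⁻, Ka = [H⁺][A⁻]/[HA] = [H⁺]² / ([HA]₀ − [H⁺]) = (3.162e-06)² / (0.017 − 3.162e-06) = 5.88e-10.

K_a = 5.88e-10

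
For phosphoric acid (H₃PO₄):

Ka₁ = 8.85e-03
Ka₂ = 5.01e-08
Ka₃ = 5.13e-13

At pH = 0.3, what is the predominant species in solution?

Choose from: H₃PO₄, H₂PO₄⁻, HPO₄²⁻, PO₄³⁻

pKa₁ = 2.05, pKa₂ = 7.30, pKa₃ = 12.29. For a polyprotic acid the predominant species crosses at each pKa: below pKa_n the protonated form dominates, above it the deprotonated form does. At pH = 0.3, the predominant species is H₃PO₄.

H₃PO₄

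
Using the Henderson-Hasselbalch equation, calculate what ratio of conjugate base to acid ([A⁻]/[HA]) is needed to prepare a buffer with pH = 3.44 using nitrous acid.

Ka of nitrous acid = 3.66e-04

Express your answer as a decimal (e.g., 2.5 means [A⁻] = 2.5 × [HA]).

pKa = -log(3.66e-04) = 3.4365. pH = pKa + log([A⁻]/[HA]), so log([A⁻]/[HA]) = pH − pKa = 3.44 − 3.4365 = 0.0035. [A⁻]/[HA] = 10^(0.0035) = 1.01

[A⁻]/[HA] = 1.01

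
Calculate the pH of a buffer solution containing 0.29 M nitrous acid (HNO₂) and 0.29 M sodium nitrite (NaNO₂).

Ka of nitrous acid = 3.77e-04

pKa = -log(3.77e-04) = 3.42. pH = pKa + log([A⁻]/[HA]) = 3.42 + log(0.29/0.29)

pH = 3.42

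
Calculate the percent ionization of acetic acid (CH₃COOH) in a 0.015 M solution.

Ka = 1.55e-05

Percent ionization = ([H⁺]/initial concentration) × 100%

Using Ka equilibrium: x² + Ka×x - Ka×C = 0. Solving: [H⁺] = 4.7449e-04. Percent = (4.7449e-04/0.015) × 100

Percent ionization = 3.16%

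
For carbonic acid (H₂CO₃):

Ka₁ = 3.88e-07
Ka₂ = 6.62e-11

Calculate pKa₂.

pKa₂ = -log(Ka₂) = -log(6.62e-11) = 10.18.

pK_{a2} = 10.18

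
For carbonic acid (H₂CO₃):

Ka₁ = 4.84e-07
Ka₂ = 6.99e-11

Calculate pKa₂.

pKa₂ = -log(Ka₂) = -log(6.99e-11) = 10.16.

pK_{a2} = 10.16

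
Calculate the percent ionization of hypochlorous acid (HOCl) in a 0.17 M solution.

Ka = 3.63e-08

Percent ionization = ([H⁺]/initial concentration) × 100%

Using Ka equilibrium: x² + Ka×x - Ka×C = 0. Solving: [H⁺] = 7.8538e-05. Percent = (7.8538e-05/0.17) × 100

Percent ionization = 0.0462%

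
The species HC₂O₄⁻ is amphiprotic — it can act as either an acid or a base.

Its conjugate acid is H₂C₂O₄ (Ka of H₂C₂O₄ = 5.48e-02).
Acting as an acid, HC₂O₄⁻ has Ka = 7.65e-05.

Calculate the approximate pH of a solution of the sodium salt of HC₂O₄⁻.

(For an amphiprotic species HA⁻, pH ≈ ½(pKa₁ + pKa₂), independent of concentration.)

pKa₁ = -log(5.48e-02) = 1.26; pKa₂ = -log(7.65e-05) = 4.12. For an amphiprotic species, pH ≈ ½(pKa₁ + pKa₂) = ½(1.26 + 4.12) = 2.69.

pH = 2.69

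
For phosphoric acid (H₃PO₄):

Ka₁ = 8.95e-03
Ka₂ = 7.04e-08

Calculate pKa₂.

pKa₂ = -log(Ka₂) = -log(7.04e-08) = 7.15.

pK_{a2} = 7.15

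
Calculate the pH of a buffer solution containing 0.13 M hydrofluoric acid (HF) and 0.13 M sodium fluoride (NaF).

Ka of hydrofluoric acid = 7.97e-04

pKa = -log(7.97e-04) = 3.10. pH = pKa + log([A⁻]/[HA]) = 3.10 + log(0.13/0.13)

pH = 3.10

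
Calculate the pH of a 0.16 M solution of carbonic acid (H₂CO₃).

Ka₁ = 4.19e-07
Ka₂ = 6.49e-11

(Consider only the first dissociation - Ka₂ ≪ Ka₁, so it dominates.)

First dissociation dominates. From Ka₁ = [H⁺][HA⁻]/[H₂A], x² + Ka₁·x − Ka₁·C = 0 with C = 0.16 M and Ka₁ = 4.19e-07. Solving: [H⁺] = (−Ka₁ + √(Ka₁² + 4·Ka₁·C)) / 2 = 2.5871e-04 M. pH = -log(2.5871e-04) = 3.59.

pH = 3.59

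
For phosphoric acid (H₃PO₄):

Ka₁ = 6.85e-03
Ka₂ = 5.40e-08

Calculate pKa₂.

pKa₂ = -log(Ka₂) = -log(5.40e-08) = 7.27.

pK_{a2} = 7.27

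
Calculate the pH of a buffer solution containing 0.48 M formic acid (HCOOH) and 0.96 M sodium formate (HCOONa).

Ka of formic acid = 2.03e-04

pKa = -log(2.03e-04) = 3.69. pH = pKa + log([A⁻]/[HA]) = 3.69 + log(0.96/0.48)

pH = 3.99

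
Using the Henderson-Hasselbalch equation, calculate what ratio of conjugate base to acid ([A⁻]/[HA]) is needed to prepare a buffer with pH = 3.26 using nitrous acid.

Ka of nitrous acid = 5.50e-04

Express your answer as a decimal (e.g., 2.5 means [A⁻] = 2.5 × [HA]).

pKa = -log(5.50e-04) = 3.2596. pH = pKa + log([A⁻]/[HA]), so log([A⁻]/[HA]) = pH − pKa = 3.26 − 3.2596 = 0.0004. [A⁻]/[HA] = 10^(0.0004) = 1.00

[A⁻]/[HA] = 1.00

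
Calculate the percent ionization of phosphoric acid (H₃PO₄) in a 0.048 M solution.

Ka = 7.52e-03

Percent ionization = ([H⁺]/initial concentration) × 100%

Using Ka equilibrium: x² + Ka×x - Ka×C = 0. Solving: [H⁺] = 1.5607e-02. Percent = (1.5607e-02/0.048) × 100

Percent ionization = 32.5%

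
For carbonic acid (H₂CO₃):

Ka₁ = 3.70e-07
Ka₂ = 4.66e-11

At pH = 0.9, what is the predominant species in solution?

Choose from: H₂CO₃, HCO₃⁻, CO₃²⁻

pKa₁ = 6.43, pKa₂ = 10.33. For a polyprotic acid the predominant species crosses at each pKa: below pKa_n the protonated form dominates, above it the deprotonated form does. At pH = 0.9, the predominant species is H₂CO₃.

H₂CO₃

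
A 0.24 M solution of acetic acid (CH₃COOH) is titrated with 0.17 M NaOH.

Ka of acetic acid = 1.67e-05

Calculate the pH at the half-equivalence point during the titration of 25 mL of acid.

At half-equivalence [HA] = [A⁻], so Henderson-Hasselbalch gives pH = pKa = -log(1.67e-05) = 4.78.

pH = pKa = 4.78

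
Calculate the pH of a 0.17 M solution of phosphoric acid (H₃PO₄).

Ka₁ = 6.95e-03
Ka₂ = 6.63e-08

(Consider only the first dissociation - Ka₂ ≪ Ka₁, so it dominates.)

First dissociation dominates. From Ka₁ = [H⁺][HA⁻]/[H₂A], x² + Ka₁·x − Ka₁·C = 0 with C = 0.17 M and Ka₁ = 6.95e-03. Solving: [H⁺] = (−Ka₁ + √(Ka₁² + 4·Ka₁·C)) / 2 = 3.1073e-02 M. pH = -log(3.1073e-02) = 1.51.

pH = 1.51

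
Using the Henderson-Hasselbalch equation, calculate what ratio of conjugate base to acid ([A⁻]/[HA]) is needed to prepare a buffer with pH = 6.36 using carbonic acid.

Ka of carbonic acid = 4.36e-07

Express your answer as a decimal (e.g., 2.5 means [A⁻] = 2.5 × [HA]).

pKa = -log(4.36e-07) = 6.3605. pH = pKa + log([A⁻]/[HA]), so log([A⁻]/[HA]) = pH − pKa = 6.36 − 6.3605 = -0.0005. [A⁻]/[HA] = 10^(-0.0005) = 0.999

[A⁻]/[HA] = 0.999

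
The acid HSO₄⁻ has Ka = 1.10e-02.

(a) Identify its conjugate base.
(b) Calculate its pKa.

(a) The conjugate base is formed by removing one H⁺ from HSO₄⁻, giving SO₄²⁻. (b) pKa = -log(Ka) = -log(1.10e-02) = 1.96.

Conjugate base: SO₄²⁻; pK_a = 1.96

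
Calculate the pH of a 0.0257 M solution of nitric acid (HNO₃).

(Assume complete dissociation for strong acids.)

[H⁺] = 0.0257 M for strong acid. pH = -log[H⁺] = -log(0.0257)

pH = 1.59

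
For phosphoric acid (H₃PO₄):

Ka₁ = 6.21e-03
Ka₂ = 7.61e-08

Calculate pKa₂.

pKa₂ = -log(Ka₂) = -log(7.61e-08) = 7.12.

pK_{a2} = 7.12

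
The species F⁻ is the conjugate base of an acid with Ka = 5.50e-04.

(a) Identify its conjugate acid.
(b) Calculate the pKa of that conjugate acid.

(a) The conjugate acid is formed by adding one H⁺ to F⁻, giving HF. (b) pKa = -log(Ka) = -log(5.50e-04) = 3.26.

Conjugate acid: HF; pK_a = 3.26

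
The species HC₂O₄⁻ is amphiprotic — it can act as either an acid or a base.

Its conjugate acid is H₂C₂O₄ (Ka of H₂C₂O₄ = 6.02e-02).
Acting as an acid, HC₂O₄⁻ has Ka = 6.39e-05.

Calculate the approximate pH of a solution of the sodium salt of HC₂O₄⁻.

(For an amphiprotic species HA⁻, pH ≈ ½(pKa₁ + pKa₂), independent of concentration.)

pKa₁ = -log(6.02e-02) = 1.22; pKa₂ = -log(6.39e-05) = 4.19. For an amphiprotic species, pH ≈ ½(pKa₁ + pKa₂) = ½(1.22 + 4.19) = 2.71.

pH = 2.71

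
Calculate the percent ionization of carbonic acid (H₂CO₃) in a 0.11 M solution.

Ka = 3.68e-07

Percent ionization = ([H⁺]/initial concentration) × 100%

Using Ka equilibrium: x² + Ka×x - Ka×C = 0. Solving: [H⁺] = 2.0101e-04. Percent = (2.0101e-04/0.11) × 100

Percent ionization = 0.183%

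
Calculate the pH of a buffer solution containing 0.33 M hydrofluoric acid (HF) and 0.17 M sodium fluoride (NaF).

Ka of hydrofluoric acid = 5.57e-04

pKa = -log(5.57e-04) = 3.25. pH = pKa + log([A⁻]/[HA]) = 3.25 + log(0.17/0.33)

pH = 2.97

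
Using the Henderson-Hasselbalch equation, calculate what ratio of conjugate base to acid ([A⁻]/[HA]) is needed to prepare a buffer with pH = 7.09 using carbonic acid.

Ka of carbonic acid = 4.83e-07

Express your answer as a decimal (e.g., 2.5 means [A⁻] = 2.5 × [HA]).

pKa = -log(4.83e-07) = 6.3161. pH = pKa + log([A⁻]/[HA]), so log([A⁻]/[HA]) = pH − pKa = 7.09 − 6.3161 = 0.7739. [A⁻]/[HA] = 10^(0.7739) = 5.94

[A⁻]/[HA] = 5.94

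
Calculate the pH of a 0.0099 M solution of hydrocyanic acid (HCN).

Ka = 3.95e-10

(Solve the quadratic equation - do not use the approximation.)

x² + Ka×x - Ka×C = 0. Using quadratic formula: [H⁺] = 1.9773e-06

pH = 5.70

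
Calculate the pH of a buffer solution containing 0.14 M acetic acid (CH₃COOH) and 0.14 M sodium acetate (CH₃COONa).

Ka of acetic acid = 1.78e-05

pKa = -log(1.78e-05) = 4.75. pH = pKa + log([A⁻]/[HA]) = 4.75 + log(0.14/0.14)

pH = 4.75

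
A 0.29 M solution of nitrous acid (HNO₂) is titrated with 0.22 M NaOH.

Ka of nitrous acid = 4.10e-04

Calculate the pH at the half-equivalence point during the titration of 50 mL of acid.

At half-equivalence [HA] = [A⁻], so Henderson-Hasselbalch gives pH = pKa = -log(4.10e-04) = 3.39.

pH = pKa = 3.39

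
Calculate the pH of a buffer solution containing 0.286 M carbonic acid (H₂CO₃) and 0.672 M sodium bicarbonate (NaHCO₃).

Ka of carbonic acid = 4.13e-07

pKa = -log(4.13e-07) = 6.38. pH = pKa + log([A⁻]/[HA]) = 6.38 + log(0.672/0.286)

pH = 6.76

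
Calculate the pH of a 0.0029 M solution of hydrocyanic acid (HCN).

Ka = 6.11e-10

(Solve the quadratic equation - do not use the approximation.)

x² + Ka×x - Ka×C = 0. Using quadratic formula: [H⁺] = 1.3308e-06

pH = 5.88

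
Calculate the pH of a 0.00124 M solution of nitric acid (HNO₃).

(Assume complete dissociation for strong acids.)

[H⁺] = 0.00124 M for strong acid. pH = -log[H⁺] = -log(0.00124)

pH = 2.91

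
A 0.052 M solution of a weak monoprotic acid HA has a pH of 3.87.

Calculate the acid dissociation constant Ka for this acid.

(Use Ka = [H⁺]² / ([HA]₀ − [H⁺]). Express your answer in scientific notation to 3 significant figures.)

[H⁺] = 10^(−pH) = 10^(−3.87) = 1.349e-04 M. For HA ⇌ H⁺ + A⁻, Ka = [H⁺][A⁻]/[HA] = [H⁺]² / ([HA]₀ − [H⁺]) = (1.349e-04)² / (0.052 − 1.349e-04) = 3.51e-07.

K_a = 3.51e-07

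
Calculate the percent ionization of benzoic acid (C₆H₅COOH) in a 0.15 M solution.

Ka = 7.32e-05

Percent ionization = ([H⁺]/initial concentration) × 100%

Using Ka equilibrium: x² + Ka×x - Ka×C = 0. Solving: [H⁺] = 3.2772e-03. Percent = (3.2772e-03/0.15) × 100

Percent ionization = 2.18%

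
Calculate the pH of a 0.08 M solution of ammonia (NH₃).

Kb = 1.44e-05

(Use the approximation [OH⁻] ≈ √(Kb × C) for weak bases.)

[OH⁻] = √(Kb × C) = √(1.44e-05 × 0.08) = 1.0733e-03. pOH = 2.97, pH = 14 - pOH

pH = 11.03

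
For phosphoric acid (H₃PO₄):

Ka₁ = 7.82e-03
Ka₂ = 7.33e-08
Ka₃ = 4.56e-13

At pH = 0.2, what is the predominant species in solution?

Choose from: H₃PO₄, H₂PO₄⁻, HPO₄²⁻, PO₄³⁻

pKa₁ = 2.11, pKa₂ = 7.13, pKa₃ = 12.34. For a polyprotic acid the predominant species crosses at each pKa: below pKa_n the protonated form dominates, above it the deprotonated form does. At pH = 0.2, the predominant species is H₃PO₄.

H₃PO₄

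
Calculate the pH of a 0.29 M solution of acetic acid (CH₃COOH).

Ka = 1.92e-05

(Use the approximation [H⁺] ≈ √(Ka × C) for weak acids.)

[H⁺] = √(Ka × C) = √(1.92e-05 × 0.29) = 2.3597e-03. pH = -log(2.3597e-03)

pH = 2.63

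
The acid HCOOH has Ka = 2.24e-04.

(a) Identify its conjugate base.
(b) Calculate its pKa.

(a) The conjugate base is formed by removing one H⁺ from HCOOH, giving HCOO⁻. (b) pKa = -log(Ka) = -log(2.24e-04) = 3.65.

Conjugate base: HCOO⁻; pK_a = 3.65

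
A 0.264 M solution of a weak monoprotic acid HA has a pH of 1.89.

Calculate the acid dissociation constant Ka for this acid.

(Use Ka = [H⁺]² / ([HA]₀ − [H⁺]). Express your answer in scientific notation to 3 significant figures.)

[H⁺] = 10^(−pH) = 10^(−1.89) = 1.288e-02 M. For HA ⇌ H⁺ + A⁻, Ka = [H⁺][A⁻]/[HA] = [H⁺]² / ([HA]₀ − [H⁺]) = (1.288e-02)² / (0.264 − 1.288e-02) = 6.61e-04.

K_a = 6.61e-04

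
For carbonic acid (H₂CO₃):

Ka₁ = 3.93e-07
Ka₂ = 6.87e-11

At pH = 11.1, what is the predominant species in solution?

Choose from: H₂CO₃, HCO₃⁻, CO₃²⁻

pKa₁ = 6.41, pKa₂ = 10.16. For a polyprotic acid the predominant species crosses at each pKa: below pKa_n the protonated form dominates, above it the deprotonated form does. At pH = 11.1, the predominant species is CO₃²⁻.

CO₃²⁻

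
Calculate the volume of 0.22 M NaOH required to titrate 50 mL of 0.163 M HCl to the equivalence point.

At equivalence: moles acid = moles base. moles HCl = 0.163 × 50/1000 = 0.00815 mol. V_base = moles / 0.22 × 1000 = 37.0 mL.

V_{base} = 37.0 mL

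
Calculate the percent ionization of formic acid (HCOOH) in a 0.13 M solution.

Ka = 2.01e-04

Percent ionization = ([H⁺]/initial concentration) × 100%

Using Ka equilibrium: x² + Ka×x - Ka×C = 0. Solving: [H⁺] = 5.0122e-03. Percent = (5.0122e-03/0.13) × 100

Percent ionization = 3.86%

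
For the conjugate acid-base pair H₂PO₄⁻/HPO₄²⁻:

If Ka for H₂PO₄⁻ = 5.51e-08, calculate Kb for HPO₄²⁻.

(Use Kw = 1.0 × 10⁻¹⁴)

For a conjugate pair Ka × Kb = Kw, so Kb = Kw/Ka = 1.0 × 10⁻¹⁴ / 5.51e-08 = 1.81e-07.

K_b = 1.81e-07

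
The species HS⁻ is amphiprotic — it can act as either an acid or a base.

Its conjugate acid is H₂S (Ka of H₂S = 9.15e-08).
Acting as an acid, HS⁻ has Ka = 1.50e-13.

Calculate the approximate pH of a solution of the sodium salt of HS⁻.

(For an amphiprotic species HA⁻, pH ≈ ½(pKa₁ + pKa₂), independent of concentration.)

pKa₁ = -log(9.15e-08) = 7.04; pKa₂ = -log(1.50e-13) = 12.82. For an amphiprotic species, pH ≈ ½(pKa₁ + pKa₂) = ½(7.04 + 12.82) = 9.93.

pH = 9.93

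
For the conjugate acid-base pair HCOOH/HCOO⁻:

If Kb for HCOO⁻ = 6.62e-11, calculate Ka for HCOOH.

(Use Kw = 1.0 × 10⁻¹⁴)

For a conjugate pair Ka × Kb = Kw, so Ka = Kw/Kb = 1.0 × 10⁻¹⁴ / 6.62e-11 = 1.51e-04.

K_a = 1.51e-04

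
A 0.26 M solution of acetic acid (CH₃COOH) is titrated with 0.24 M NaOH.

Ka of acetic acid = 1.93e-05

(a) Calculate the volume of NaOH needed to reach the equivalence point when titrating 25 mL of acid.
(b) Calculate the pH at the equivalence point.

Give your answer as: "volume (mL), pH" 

moles acid = 0.26 × 25/1000 = 0.0065 mol; V_base = moles/0.24 × 1000 = 27.1 mL. At equivalence only the conjugate base is present: [A⁻] = 0.0065/0.052 = 1.2480e-01 M. Kb = Kw/Ka = 5.18e-10; [OH⁻] = √(Kb × [A⁻]) = 8.0413e-06; pOH = 5.09; pH = 14 - pOH = 8.91.

V = 27.1 mL, pH = 8.91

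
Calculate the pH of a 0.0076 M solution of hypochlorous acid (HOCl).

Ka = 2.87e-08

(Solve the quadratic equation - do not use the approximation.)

x² + Ka×x - Ka×C = 0. Using quadratic formula: [H⁺] = 1.4755e-05

pH = 4.83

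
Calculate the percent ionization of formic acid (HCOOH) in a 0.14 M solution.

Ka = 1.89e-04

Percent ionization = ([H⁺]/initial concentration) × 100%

Using Ka equilibrium: x² + Ka×x - Ka×C = 0. Solving: [H⁺] = 5.0503e-03. Percent = (5.0503e-03/0.14) × 100

Percent ionization = 3.61%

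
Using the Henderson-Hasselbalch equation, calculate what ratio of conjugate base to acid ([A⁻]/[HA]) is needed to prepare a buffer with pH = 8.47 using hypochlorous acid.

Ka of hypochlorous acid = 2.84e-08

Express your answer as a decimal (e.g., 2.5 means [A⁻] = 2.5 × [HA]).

pKa = -log(2.84e-08) = 7.5467. pH = pKa + log([A⁻]/[HA]), so log([A⁻]/[HA]) = pH − pKa = 8.47 − 7.5467 = 0.9233. [A⁻]/[HA] = 10^(0.9233) = 8.38

[A⁻]/[HA] = 8.38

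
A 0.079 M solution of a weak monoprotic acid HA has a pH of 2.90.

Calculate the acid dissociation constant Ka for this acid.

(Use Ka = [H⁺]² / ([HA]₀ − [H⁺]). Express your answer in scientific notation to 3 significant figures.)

[H⁺] = 10^(−pH) = 10^(−2.90) = 1.259e-03 M. For HA ⇌ H⁺ + A⁻, Ka = [H⁺][A⁻]/[HA] = [H⁺]² / ([HA]₀ − [H⁺]) = (1.259e-03)² / (0.079 − 1.259e-03) = 2.04e-05.

K_a = 2.04e-05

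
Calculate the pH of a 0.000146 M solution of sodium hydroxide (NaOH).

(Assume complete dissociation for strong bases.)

[OH⁻] = 0.000146 M for strong base. pOH = -log[OH⁻] = 3.84, pH = 14 - pOH

pH = 10.16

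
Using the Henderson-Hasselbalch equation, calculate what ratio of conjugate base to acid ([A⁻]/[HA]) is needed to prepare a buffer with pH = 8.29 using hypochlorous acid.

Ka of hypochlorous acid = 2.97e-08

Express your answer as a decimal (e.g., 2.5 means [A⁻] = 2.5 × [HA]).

pKa = -log(2.97e-08) = 7.5272. pH = pKa + log([A⁻]/[HA]), so log([A⁻]/[HA]) = pH − pKa = 8.29 − 7.5272 = 0.7628. [A⁻]/[HA] = 10^(0.7628) = 5.79

[A⁻]/[HA] = 5.79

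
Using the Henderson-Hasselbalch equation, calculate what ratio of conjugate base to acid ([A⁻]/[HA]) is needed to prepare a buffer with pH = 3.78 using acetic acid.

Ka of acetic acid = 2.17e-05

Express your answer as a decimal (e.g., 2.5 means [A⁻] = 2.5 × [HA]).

pKa = -log(2.17e-05) = 4.6635. pH = pKa + log([A⁻]/[HA]), so log([A⁻]/[HA]) = pH − pKa = 3.78 − 4.6635 = -0.8835. [A⁻]/[HA] = 10^(-0.8835) = 0.131

[A⁻]/[HA] = 0.131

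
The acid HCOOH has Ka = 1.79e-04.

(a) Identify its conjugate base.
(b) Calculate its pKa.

(a) The conjugate base is formed by removing one H⁺ from HCOOH, giving HCOO⁻. (b) pKa = -log(Ka) = -log(1.79e-04) = 3.75.

Conjugate base: HCOO⁻; pK_a = 3.75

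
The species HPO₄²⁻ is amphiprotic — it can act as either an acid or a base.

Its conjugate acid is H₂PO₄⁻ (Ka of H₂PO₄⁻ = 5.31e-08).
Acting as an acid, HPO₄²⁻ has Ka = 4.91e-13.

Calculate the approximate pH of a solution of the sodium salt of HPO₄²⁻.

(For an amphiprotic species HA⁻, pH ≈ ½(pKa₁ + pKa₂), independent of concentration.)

pKa₁ = -log(5.31e-08) = 7.27; pKa₂ = -log(4.91e-13) = 12.31. For an amphiprotic species, pH ≈ ½(pKa₁ + pKa₂) = ½(7.27 + 12.31) = 9.79.

pH = 9.79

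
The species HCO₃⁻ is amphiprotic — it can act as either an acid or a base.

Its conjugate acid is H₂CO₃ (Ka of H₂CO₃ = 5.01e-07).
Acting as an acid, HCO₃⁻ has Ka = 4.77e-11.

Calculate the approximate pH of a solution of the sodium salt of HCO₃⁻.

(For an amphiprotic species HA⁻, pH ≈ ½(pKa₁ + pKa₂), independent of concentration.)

pKa₁ = -log(5.01e-07) = 6.30; pKa₂ = -log(4.77e-11) = 10.32. For an amphiprotic species, pH ≈ ½(pKa₁ + pKa₂) = ½(6.30 + 10.32) = 8.31.

pH = 8.31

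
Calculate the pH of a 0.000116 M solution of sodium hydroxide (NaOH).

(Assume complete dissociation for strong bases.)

[OH⁻] = 0.000116 M for strong base. pOH = -log[OH⁻] = 3.94, pH = 14 - pOH

pH = 10.06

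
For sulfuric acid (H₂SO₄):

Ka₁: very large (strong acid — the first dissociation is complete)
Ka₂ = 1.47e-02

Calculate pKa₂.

pKa₂ = -log(Ka₂) = -log(1.47e-02) = 1.83.

pK_{a2} = 1.83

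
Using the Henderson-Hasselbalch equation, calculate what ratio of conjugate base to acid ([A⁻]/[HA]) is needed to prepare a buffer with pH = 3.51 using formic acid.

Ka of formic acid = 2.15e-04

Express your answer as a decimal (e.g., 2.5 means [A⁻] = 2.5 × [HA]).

pKa = -log(2.15e-04) = 3.6676. pH = pKa + log([A⁻]/[HA]), so log([A⁻]/[HA]) = pH − pKa = 3.51 − 3.6676 = -0.1576. [A⁻]/[HA] = 10^(-0.1576) = 0.696

[A⁻]/[HA] = 0.696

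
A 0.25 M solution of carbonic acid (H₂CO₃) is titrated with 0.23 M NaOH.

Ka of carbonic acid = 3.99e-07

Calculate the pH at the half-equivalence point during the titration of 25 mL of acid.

At half-equivalence [HA] = [A⁻], so Henderson-Hasselbalch gives pH = pKa = -log(3.99e-07) = 6.40.

pH = pKa = 6.40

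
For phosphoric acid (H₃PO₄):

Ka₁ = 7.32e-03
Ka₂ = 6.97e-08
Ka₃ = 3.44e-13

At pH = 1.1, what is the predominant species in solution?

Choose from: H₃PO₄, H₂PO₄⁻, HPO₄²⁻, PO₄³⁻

pKa₁ = 2.14, pKa₂ = 7.16, pKa₃ = 12.46. For a polyprotic acid the predominant species crosses at each pKa: below pKa_n the protonated form dominates, above it the deprotonated form does. At pH = 1.1, the predominant species is H₃PO₄.

H₃PO₄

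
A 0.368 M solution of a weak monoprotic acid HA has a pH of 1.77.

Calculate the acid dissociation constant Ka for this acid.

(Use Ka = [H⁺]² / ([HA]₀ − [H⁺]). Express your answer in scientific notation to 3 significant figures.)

[H⁺] = 10^(−pH) = 10^(−1.77) = 1.698e-02 M. For HA ⇌ H⁺ + A⁻, Ka = [H⁺][A⁻]/[HA] = [H⁺]² / ([HA]₀ − [H⁺]) = (1.698e-02)² / (0.368 − 1.698e-02) = 8.22e-04.

K_a = 8.22e-04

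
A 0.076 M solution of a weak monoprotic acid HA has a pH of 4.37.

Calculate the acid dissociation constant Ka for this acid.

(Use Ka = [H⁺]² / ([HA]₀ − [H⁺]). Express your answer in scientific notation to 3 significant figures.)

[H⁺] = 10^(−pH) = 10^(−4.37) = 4.266e-05 M. For HA ⇌ H⁺ + A⁻, Ka = [H⁺][A⁻]/[HA] = [H⁺]² / ([HA]₀ − [H⁺]) = (4.266e-05)² / (0.076 − 4.266e-05) = 2.40e-08.

K_a = 2.40e-08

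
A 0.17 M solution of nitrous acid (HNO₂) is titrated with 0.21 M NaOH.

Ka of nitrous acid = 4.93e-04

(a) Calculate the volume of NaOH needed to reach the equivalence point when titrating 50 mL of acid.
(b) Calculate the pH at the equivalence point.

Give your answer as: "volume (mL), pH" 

moles acid = 0.17 × 50/1000 = 0.0085 mol; V_base = moles/0.21 × 1000 = 40.5 mL. At equivalence only the conjugate base is present: [A⁻] = 0.0085/0.090 = 9.3947e-02 M. Kb = Kw/Ka = 2.03e-11; [OH⁻] = √(Kb × [A⁻]) = 1.3804e-06; pOH = 5.86; pH = 14 - pOH = 8.14.

V = 40.5 mL, pH = 8.14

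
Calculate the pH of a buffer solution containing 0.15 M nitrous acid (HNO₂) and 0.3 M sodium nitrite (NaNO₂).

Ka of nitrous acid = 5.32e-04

pKa = -log(5.32e-04) = 3.27. pH = pKa + log([A⁻]/[HA]) = 3.27 + log(0.3/0.15)

pH = 3.58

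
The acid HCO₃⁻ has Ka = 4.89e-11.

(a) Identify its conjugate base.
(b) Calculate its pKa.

(a) The conjugate base is formed by removing one H⁺ from HCO₃⁻, giving CO₃²⁻. (b) pKa = -log(Ka) = -log(4.89e-11) = 10.31.

Conjugate base: CO₃²⁻; pK_a = 10.31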